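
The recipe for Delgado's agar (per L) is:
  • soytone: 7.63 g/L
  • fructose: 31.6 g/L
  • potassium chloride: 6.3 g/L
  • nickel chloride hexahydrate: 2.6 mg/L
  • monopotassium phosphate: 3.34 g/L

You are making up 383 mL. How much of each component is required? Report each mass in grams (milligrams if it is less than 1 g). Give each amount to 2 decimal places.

soytone 2.92 g; fructose 12.10 g; potassium chloride 2.41 g; nickel chloride hexahydrate 1.00 mg; monopotassium phosphate 1.28 g

Scale factor relative to 1 L: 0.383.
soytone: 7.63 g/L × 0.383 L = 2.92 g
fructose: 31.6 g/L × 0.383 L = 12.10 g
potassium chloride: 6.3 g/L × 0.383 L = 2.41 g
nickel chloride hexahydrate: 2.6 mg/L × 0.383 L = 1.00 mg
monopotassium phosphate: 3.34 g/L × 0.383 L = 1.28 g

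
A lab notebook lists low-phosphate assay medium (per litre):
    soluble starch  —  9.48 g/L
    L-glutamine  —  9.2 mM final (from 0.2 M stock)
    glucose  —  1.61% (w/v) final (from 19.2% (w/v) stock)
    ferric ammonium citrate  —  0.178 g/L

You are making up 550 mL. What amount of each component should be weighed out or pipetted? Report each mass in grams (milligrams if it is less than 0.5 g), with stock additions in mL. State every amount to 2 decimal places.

soluble starch 5.21 g; L-glutamine 25.30 mL; glucose 46.12 mL; ferric ammonium citrate 97.90 mg

Target volume = 550 mL = 0.55 L.
soluble starch: 9.48 g/L × 0.55 L = 5.21 g
L-glutamine: C1V1 = C2V2 → 9.2 mM × 550 mL ÷ 200 mM = 25.30 mL
glucose: V = C2·V2/C1 = 1.61% ÷ 19.2% × 550 mL = 46.12 mL
ferric ammonium citrate: 0.178 g/L × 0.55 L = 0.0979 g = 97.90 mg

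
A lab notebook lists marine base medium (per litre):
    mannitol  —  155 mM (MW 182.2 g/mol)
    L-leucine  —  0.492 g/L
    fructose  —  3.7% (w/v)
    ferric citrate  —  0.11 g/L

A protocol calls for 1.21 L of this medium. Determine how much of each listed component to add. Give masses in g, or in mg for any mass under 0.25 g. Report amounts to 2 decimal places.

Scale factor relative to 1 L: 1.21.
mannitol: 155 mmol/L × 182.2 g/mol × 1.21 L ÷ 1000 = 34.17 g
L-leucine: 0.492 g/L × 1.21 L = 0.60 g
fructose: 3.7% w/v = 37 g/L → 37 × 1.21 L = 44.77 g
ferric citrate: 0.11 g/L × 1.21 L = 0.1331 g = 133.10 mg

mannitol 34.17 g; L-leucine 0.60 g; fructose 44.77 g; ferric citrate 133.10 mg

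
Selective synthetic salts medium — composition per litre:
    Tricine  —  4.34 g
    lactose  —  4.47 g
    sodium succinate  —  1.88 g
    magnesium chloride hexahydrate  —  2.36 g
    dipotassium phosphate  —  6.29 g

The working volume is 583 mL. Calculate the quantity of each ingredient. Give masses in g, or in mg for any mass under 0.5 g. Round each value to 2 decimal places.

Tricine 2.53 g; lactose 2.61 g; sodium succinate 1.10 g; magnesium chloride hexahydrate 1.38 g; dipotassium phosphate 3.67 g

Scale factor = 583 mL / 1000 mL = 0.583.
Tricine: 4.34 g × (583 mL / 1000 mL) = 2.53 g
lactose: 4.47 g × (583 mL / 1000 mL) = 2.61 g
sodium succinate: 1.88 g × (583 mL / 1000 mL) = 1.10 g
magnesium chloride hexahydrate: 2.36 g × (583 mL / 1000 mL) = 1.38 g
dipotassium phosphate: 6.29 g × (583 mL / 1000 mL) = 3.67 g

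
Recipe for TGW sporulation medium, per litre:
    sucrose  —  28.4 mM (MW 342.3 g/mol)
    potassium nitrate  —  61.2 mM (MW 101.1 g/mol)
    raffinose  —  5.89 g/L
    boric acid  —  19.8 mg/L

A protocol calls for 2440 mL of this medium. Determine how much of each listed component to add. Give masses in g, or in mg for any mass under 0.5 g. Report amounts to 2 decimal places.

Target volume = 2440 mL = 2.44 L.
sucrose: 28.4 mmol/L × 342.3 g/mol × 2.44 L ÷ 1000 = 23.72 g
potassium nitrate: 61.2 mmol/L × 101.1 g/mol × 2.44 L ÷ 1000 = 15.10 g
raffinose: 5.89 g/L × 2.44 L = 14.37 g
boric acid: 19.8 mg/L × 2.44 L = 48.31 mg

sucrose 23.72 g; potassium nitrate 15.10 g; raffinose 14.37 g; boric acid 48.31 mg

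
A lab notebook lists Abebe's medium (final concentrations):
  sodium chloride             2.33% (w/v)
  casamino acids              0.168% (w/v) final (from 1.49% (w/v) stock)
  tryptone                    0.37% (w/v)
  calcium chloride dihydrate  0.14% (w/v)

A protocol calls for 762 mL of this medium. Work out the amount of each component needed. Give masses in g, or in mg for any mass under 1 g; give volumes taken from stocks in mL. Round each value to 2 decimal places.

sodium chloride 17.75 g; casamino acids 85.92 mL; tryptone 2.82 g; calcium chloride dihydrate 1.07 g

Scale factor relative to 1 L: 0.762.
sodium chloride: 2.33 g per 100 mL × 762 mL ÷ 100 = 17.75 g
casamino acids: dilute stock: 0.168% ÷ 1.49% × 762 mL = 85.92 mL
tryptone: 0.37 g per 100 mL × 762 mL ÷ 100 = 2.82 g
calcium chloride dihydrate: 0.14 g per 100 mL × 762 mL ÷ 100 = 1.07 g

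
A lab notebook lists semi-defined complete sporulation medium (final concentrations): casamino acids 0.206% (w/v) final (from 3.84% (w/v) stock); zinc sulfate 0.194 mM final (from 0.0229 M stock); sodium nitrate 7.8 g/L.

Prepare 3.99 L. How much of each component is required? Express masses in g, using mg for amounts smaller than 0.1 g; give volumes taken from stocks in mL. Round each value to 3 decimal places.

casamino acids 214.047 mL; zinc sulfate 33.802 mL; sodium nitrate 31.122 g

Working volume: 3.99 L.
casamino acids: dilute stock: 0.206% ÷ 3.84% × 3990 mL = 214.047 mL
zinc sulfate: C1V1 = C2V2 → 0.194 mM × 3990 mL ÷ 22.9 mM = 33.802 mL
sodium nitrate: 7.8 g/L × 3.99 L = 31.122 g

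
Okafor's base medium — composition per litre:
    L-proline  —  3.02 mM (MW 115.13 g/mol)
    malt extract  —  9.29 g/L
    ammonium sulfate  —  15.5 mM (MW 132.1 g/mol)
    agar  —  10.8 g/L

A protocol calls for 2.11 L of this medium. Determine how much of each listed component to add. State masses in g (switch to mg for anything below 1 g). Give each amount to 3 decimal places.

L-proline 733.631 mg; malt extract 19.602 g; ammonium sulfate 4.320 g; agar 22.788 g

Scale factor relative to 1 L: 2.11.
L-proline: 3.02 mmol/L × 115.13 mg/mmol × 2.11 L = 733.631 mg
malt extract: 9.29 g/L × 2.11 L = 19.602 g
ammonium sulfate: 15.5 mmol/L × 132.1 g/mol × 2.11 L ÷ 1000 = 4.320 g
agar: 10.8 g/L × 2.11 L = 22.788 g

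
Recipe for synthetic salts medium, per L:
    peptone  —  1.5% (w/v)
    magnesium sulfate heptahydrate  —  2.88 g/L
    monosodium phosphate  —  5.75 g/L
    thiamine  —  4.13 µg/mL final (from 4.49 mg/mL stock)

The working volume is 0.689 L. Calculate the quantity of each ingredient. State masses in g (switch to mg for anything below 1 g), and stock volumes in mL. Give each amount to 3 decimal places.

Working volume: 0.689 L.
peptone: 1.5 g per 100 mL × 689 mL ÷ 100 = 10.335 g
magnesium sulfate heptahydrate: 2.88 g/L × 0.689 L = 1.984 g
monosodium phosphate: 5.75 g/L × 0.689 L = 3.962 g
thiamine: C1V1 = C2V2 → 4.13 µg/mL × 689 mL ÷ 4490 µg/mL = 0.634 mL

peptone 10.335 g; magnesium sulfate heptahydrate 1.984 g; monosodium phosphate 3.962 g; thiamine 0.634 mL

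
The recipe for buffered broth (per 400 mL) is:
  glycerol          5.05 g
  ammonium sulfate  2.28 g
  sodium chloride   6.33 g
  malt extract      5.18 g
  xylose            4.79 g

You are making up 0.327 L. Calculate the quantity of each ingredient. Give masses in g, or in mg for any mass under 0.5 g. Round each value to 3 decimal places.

Ratio of target to recipe volume: 327 / 400 = 0.8175.
glycerol: 5.05 g × (327 mL / 400 mL) = 4.128 g
ammonium sulfate: 2.28 g × (327 mL / 400 mL) = 1.864 g
sodium chloride: 6.33 g × (327 mL / 400 mL) = 5.175 g
malt extract: 5.18 g × (327 mL / 400 mL) = 4.235 g
xylose: 4.79 g × (327 mL / 400 mL) = 3.916 g

glycerol 4.128 g; ammonium sulfate 1.864 g; sodium chloride 5.175 g; malt extract 4.235 g; xylose 3.916 g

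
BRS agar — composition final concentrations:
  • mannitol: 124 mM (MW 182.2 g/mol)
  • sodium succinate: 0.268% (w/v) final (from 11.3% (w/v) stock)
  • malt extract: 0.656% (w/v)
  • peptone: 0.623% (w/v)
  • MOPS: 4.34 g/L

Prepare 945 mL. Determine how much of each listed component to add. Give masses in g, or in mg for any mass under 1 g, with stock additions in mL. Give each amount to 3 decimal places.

Target volume = 945 mL = 0.945 L.
mannitol: 124 mmol/L × 182.2 g/mol × 0.945 L ÷ 1000 = 21.350 g
sodium succinate: V = C2·V2/C1 = 0.268% ÷ 11.3% × 945 mL = 22.412 mL
malt extract: 0.656% w/v = 6.56 g/L → 6.56 × 0.945 L = 6.199 g
peptone: 0.623% w/v = 6.23 g/L → 6.23 × 0.945 L = 5.887 g
MOPS: 4.34 g/L × 0.945 L = 4.101 g

mannitol 21.350 g; sodium succinate 22.412 mL; malt extract 6.199 g; peptone 5.887 g; MOPS 4.101 g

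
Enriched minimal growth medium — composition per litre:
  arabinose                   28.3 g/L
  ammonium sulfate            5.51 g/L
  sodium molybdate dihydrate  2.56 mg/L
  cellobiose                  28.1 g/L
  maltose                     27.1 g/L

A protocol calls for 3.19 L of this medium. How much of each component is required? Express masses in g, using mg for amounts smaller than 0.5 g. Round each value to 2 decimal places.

arabinose 90.28 g; ammonium sulfate 17.58 g; sodium molybdate dihydrate 8.17 mg; cellobiose 89.64 g; maltose 86.45 g

Scale factor relative to 1 L: 3.19.
arabinose: 28.3 g/L × 3.19 L = 90.28 g
ammonium sulfate: 5.51 g/L × 3.19 L = 17.58 g
sodium molybdate dihydrate: 2.56 mg/L × 3.19 L = 8.17 mg
cellobiose: 28.1 g/L × 3.19 L = 89.64 g
maltose: 27.1 g/L × 3.19 L = 86.45 g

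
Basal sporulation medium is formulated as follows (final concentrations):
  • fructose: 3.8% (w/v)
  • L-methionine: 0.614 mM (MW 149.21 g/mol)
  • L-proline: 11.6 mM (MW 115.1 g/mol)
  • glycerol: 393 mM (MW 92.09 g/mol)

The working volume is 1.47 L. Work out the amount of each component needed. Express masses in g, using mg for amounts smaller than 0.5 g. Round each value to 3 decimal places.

fructose 55.860 g; L-methionine 134.674 mg; L-proline 1.963 g; glycerol 53.201 g

Scale factor relative to 1 L: 1.47.
fructose: 3.8% w/v = 38 g/L → 38 × 1.47 L = 55.860 g
L-methionine: 0.614 mmol/L × 149.21 mg/mmol × 1.47 L = 134.674 mg
L-proline: 11.6 mmol/L × 115.1 g/mol × 1.47 L ÷ 1000 = 1.963 g
glycerol: 393 mmol/L × 92.09 g/mol × 1.47 L ÷ 1000 = 53.201 g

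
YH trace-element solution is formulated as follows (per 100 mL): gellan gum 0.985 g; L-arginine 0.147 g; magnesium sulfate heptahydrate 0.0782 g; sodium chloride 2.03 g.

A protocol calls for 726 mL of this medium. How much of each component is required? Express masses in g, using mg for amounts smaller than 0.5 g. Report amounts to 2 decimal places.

gellan gum 7.15 g; L-arginine 1.07 g; magnesium sulfate heptahydrate 0.57 g; sodium chloride 14.74 g

Scale factor = 726 mL / 100 mL = 7.26.
gellan gum: 0.985 g × (726 mL / 100 mL) = 7.15 g
L-arginine: 0.147 g × (726 mL / 100 mL) = 1.07 g
magnesium sulfate heptahydrate: 0.0782 g × (726 mL / 100 mL) = 0.57 g
sodium chloride: 2.03 g × (726 mL / 100 mL) = 14.74 g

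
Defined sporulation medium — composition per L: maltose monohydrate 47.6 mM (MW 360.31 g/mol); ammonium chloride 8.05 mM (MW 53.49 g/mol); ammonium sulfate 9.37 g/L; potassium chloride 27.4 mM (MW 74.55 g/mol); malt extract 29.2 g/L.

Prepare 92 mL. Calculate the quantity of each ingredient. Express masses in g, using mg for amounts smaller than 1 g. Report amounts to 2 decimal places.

maltose monohydrate 1.58 g; ammonium chloride 39.61 mg; ammonium sulfate 862.04 mg; potassium chloride 187.93 mg; malt extract 2.69 g

Working volume: 92 mL = 0.092 L.
maltose monohydrate: 47.6 mmol/L × 360.31 g/mol × 0.092 L ÷ 1000 = 1.58 g
ammonium chloride: 8.05 mmol/L × 53.49 mg/mmol × 0.092 L = 39.61 mg
ammonium sulfate: 9.37 g/L × 0.092 L = 0.86204 g = 862.04 mg
potassium chloride: 27.4 mmol/L × 74.55 mg/mmol × 0.092 L = 187.93 mg
malt extract: 29.2 g/L × 0.092 L = 2.69 g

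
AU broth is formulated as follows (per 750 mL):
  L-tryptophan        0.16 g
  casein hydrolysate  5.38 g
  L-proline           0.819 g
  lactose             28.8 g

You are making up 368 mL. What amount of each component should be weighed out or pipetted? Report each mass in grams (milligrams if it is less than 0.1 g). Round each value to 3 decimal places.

Scale factor = 368 mL / 750 mL = 0.490667.
L-tryptophan: 0.16 g × (368 mL / 750 mL) = 0.0785067 g = 78.507 mg
casein hydrolysate: 5.38 g × (368 mL / 750 mL) = 2.640 g
L-proline: 0.819 g × (368 mL / 750 mL) = 0.402 g
lactose: 28.8 g × (368 mL / 750 mL) = 14.131 g

L-tryptophan 78.507 mg; casein hydrolysate 2.640 g; L-proline 0.402 g; lactose 14.131 g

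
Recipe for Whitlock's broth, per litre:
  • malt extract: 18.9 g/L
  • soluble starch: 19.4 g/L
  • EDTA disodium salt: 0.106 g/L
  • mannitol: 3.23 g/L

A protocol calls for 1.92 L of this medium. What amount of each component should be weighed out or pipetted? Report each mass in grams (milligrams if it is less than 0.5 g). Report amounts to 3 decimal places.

Scale factor relative to 1 L: 1.92.
malt extract: 18.9 g/L × 1.92 L = 36.288 g
soluble starch: 19.4 g/L × 1.92 L = 37.248 g
EDTA disodium salt: 0.106 g/L × 1.92 L = 0.20352 g = 203.520 mg
mannitol: 3.23 g/L × 1.92 L = 6.202 g

malt extract 36.288 g; soluble starch 37.248 g; EDTA disodium salt 203.520 mg; mannitol 6.202 g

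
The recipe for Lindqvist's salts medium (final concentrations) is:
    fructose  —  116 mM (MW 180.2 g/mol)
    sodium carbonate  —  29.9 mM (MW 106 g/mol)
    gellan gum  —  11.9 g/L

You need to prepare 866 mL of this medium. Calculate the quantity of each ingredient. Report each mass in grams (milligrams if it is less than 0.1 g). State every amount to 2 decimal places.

Scale factor relative to 1 L: 0.866.
fructose: 116 mmol/L × 180.2 g/mol × 0.866 L ÷ 1000 = 18.10 g
sodium carbonate: 29.9 mmol/L × 106 g/mol × 0.866 L ÷ 1000 = 2.74 g
gellan gum: 11.9 g/L × 0.866 L = 10.31 g

fructose 18.10 g; sodium carbonate 2.74 g; gellan gum 10.31 g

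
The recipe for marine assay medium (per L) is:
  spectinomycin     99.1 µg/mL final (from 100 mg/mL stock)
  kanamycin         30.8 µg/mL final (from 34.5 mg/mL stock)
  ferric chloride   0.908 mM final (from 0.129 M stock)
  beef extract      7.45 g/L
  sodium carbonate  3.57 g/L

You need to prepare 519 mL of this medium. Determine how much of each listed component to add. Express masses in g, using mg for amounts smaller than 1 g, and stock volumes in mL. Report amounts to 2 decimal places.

Working volume: 519 mL = 0.519 L.
spectinomycin: V = C2·V2/C1 = 99.1 µg/mL × 519 mL ÷ 100000 µg/mL = 0.51 mL
kanamycin: dilute stock: 30.8 µg/mL × 519 mL ÷ 34500 µg/mL = 0.46 mL
ferric chloride: C1V1 = C2V2 → 0.908 mM × 519 mL ÷ 129 mM = 3.65 mL
beef extract: 7.45 g/L × 0.519 L = 3.87 g
sodium carbonate: 3.57 g/L × 0.519 L = 1.85 g

spectinomycin 0.51 mL; kanamycin 0.46 mL; ferric chloride 3.65 mL; beef extract 3.87 g; sodium carbonate 1.85 g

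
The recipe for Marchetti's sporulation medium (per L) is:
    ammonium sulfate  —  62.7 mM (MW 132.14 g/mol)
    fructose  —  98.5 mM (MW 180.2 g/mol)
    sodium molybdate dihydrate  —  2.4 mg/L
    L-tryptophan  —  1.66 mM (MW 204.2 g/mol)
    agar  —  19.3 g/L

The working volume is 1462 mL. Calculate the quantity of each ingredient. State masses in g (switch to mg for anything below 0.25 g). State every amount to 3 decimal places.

ammonium sulfate 12.113 g; fructose 25.950 g; sodium molybdate dihydrate 3.509 mg; L-tryptophan 0.496 g; agar 28.217 g

Scale factor relative to 1 L: 1.462.
ammonium sulfate: 62.7 mmol/L × 132.14 g/mol × 1.462 L ÷ 1000 = 12.113 g
fructose: 98.5 mmol/L × 180.2 g/mol × 1.462 L ÷ 1000 = 25.950 g
sodium molybdate dihydrate: 2.4 mg/L × 1.462 L = 3.509 mg
L-tryptophan: 1.66 mmol/L × 204.2 g/mol × 1.462 L ÷ 1000 = 0.496 g
agar: 19.3 g/L × 1.462 L = 28.217 g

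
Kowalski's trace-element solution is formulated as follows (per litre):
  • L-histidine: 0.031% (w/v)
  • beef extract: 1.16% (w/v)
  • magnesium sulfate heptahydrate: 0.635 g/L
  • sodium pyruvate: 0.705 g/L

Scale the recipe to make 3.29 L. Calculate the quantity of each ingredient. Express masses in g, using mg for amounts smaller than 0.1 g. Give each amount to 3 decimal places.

L-histidine 1.020 g; beef extract 38.164 g; magnesium sulfate heptahydrate 2.089 g; sodium pyruvate 2.319 g

Scale factor relative to 1 L: 3.29.
L-histidine: 0.031% w/v = 0.31 g/L → 0.31 × 3.29 L = 1.020 g
beef extract: 1.16% w/v = 11.6 g/L → 11.6 × 3.29 L = 38.164 g
magnesium sulfate heptahydrate: 0.635 g/L × 3.29 L = 2.089 g
sodium pyruvate: 0.705 g/L × 3.29 L = 2.319 g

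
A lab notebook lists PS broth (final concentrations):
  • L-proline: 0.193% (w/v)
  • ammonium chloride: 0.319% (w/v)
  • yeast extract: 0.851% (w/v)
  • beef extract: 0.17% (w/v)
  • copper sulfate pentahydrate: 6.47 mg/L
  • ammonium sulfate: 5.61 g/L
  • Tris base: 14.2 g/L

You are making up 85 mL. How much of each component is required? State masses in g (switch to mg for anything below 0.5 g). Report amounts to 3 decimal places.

L-proline 164.050 mg; ammonium chloride 271.150 mg; yeast extract 0.723 g; beef extract 144.500 mg; copper sulfate pentahydrate 0.550 mg; ammonium sulfate 476.850 mg; Tris base 1.207 g

Scale factor relative to 1 L: 0.085.
L-proline: 0.193 g per 100 mL × 85 mL ÷ 100 = 0.16405 g = 164.050 mg
ammonium chloride: 0.319% w/v = 3.19 g/L → 3.19 × 0.085 L = 0.27115 g = 271.150 mg
yeast extract: 0.851 g per 100 mL × 85 mL ÷ 100 = 0.723 g
beef extract: 0.17 g per 100 mL × 85 mL ÷ 100 = 0.1445 g = 144.500 mg
copper sulfate pentahydrate: 6.47 mg/L × 0.085 L = 0.550 mg
ammonium sulfate: 5.61 g/L × 0.085 L = 0.47685 g = 476.850 mg
Tris base: 14.2 g/L × 0.085 L = 1.207 g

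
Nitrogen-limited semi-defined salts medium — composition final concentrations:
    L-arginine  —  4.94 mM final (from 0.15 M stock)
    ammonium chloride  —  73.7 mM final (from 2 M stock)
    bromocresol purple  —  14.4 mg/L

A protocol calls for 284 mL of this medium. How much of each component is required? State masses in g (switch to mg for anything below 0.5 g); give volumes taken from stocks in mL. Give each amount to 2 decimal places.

Scale factor relative to 1 L: 0.284.
L-arginine: V = C2·V2/C1 = 4.94 mM × 284 mL ÷ 150 mM = 9.35 mL
ammonium chloride: C1V1 = C2V2 → 73.7 mM × 284 mL ÷ 2000 mM = 10.47 mL
bromocresol purple: 14.4 mg/L × 0.284 L = 4.09 mg

L-arginine 9.35 mL; ammonium chloride 10.47 mL; bromocresol purple 4.09 mg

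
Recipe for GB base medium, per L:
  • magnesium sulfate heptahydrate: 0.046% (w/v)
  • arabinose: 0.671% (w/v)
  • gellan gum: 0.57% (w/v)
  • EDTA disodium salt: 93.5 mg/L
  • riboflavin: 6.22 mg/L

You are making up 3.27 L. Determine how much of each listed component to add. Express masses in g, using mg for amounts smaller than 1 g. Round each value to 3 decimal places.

Scale factor relative to 1 L: 3.27.
magnesium sulfate heptahydrate: 0.046 g per 100 mL × 3270 mL ÷ 100 = 1.504 g
arabinose: 0.671 g per 100 mL × 3270 mL ÷ 100 = 21.942 g
gellan gum: 0.57% w/v = 5.7 g/L → 5.7 × 3.27 L = 18.639 g
EDTA disodium salt: 93.5 mg/L × 3.27 L = 305.745 mg
riboflavin: 6.22 mg/L × 3.27 L = 20.339 mg

magnesium sulfate heptahydrate 1.504 g; arabinose 21.942 g; gellan gum 18.639 g; EDTA disodium salt 305.745 mg; riboflavin 20.339 mg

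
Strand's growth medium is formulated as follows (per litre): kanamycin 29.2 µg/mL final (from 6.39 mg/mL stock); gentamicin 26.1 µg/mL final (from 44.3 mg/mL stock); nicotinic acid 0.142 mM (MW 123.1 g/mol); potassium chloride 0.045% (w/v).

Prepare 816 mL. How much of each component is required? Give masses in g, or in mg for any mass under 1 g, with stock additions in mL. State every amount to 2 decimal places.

Scale factor relative to 1 L: 0.816.
kanamycin: V = C2·V2/C1 = 29.2 µg/mL × 816 mL ÷ 6390 µg/mL = 3.73 mL
gentamicin: C1V1 = C2V2 → 26.1 µg/mL × 816 mL ÷ 44300 µg/mL = 0.48 mL
nicotinic acid: 0.142 mmol/L × 123.1 mg/mmol × 0.816 L = 14.26 mg
potassium chloride: 0.045% w/v = 0.45 g/L → 0.45 × 0.816 L = 0.3672 g = 367.20 mg

kanamycin 3.73 mL; gentamicin 0.48 mL; nicotinic acid 14.26 mg; potassium chloride 367.20 mg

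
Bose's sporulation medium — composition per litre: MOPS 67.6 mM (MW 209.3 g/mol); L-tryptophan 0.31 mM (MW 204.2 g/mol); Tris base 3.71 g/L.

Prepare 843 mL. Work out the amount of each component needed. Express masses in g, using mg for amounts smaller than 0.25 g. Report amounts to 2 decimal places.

MOPS 11.93 g; L-tryptophan 53.36 mg; Tris base 3.13 g

Working volume: 843 mL = 0.843 L.
MOPS: 67.6 mmol/L × 209.3 g/mol × 0.843 L ÷ 1000 = 11.93 g
L-tryptophan: 0.31 mmol/L × 204.2 mg/mmol × 0.843 L = 53.36 mg
Tris base: 3.71 g/L × 0.843 L = 3.13 g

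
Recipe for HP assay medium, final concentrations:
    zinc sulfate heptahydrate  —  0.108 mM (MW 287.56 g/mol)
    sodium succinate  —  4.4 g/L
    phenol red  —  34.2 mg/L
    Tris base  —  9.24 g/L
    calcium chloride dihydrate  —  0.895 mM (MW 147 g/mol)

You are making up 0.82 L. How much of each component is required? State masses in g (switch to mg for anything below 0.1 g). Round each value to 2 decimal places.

zinc sulfate heptahydrate 25.47 mg; sodium succinate 3.61 g; phenol red 28.04 mg; Tris base 7.58 g; calcium chloride dihydrate 0.11 g

Working volume: 0.82 L.
zinc sulfate heptahydrate: 0.108 mmol/L × 287.56 mg/mmol × 0.82 L = 25.47 mg
sodium succinate: 4.4 g/L × 0.82 L = 3.61 g
phenol red: 34.2 mg/L × 0.82 L = 28.04 mg
Tris base: 9.24 g/L × 0.82 L = 7.58 g
calcium chloride dihydrate: 0.895 mmol/L × 147 g/mol × 0.82 L ÷ 1000 = 0.11 g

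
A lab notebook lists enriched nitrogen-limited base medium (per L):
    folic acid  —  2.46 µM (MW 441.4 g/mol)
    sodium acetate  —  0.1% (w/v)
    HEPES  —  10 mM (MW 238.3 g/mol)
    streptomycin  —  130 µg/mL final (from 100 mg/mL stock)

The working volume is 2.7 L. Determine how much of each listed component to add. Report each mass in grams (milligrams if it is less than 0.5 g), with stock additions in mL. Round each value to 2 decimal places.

folic acid 2.93 mg; sodium acetate 2.70 g; HEPES 6.43 g; streptomycin 3.51 mL

Scale factor relative to 1 L: 2.7.
folic acid: 2.46 µmol/L × 441.4 g/mol × 2.7 L ÷ 1000 = 2.93 mg
sodium acetate: 0.1% w/v = 1 g/L → 1 × 2.7 L = 2.70 g
HEPES: 10 mmol/L × 238.3 g/mol × 2.7 L ÷ 1000 = 6.43 g
streptomycin: V = C2·V2/C1 = 130 µg/mL × 2700 mL ÷ 100000 µg/mL = 3.51 mL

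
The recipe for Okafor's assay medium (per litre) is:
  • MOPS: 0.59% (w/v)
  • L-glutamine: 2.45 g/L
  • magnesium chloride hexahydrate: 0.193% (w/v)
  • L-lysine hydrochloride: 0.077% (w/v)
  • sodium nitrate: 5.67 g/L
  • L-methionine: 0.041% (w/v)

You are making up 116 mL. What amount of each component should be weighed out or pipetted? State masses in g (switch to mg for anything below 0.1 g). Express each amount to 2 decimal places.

Working volume: 116 mL = 0.116 L.
MOPS: 0.59 g per 100 mL × 116 mL ÷ 100 = 0.68 g
L-glutamine: 2.45 g/L × 0.116 L = 0.28 g
magnesium chloride hexahydrate: 0.193% w/v = 1.93 g/L → 1.93 × 0.116 L = 0.22 g
L-lysine hydrochloride: 0.077% w/v = 0.77 g/L → 0.77 × 0.116 L = 0.08932 g = 89.32 mg
sodium nitrate: 5.67 g/L × 0.116 L = 0.66 g
L-methionine: 0.041% w/v = 0.41 g/L → 0.41 × 0.116 L = 0.04756 g = 47.56 mg

MOPS 0.68 g; L-glutamine 0.28 g; magnesium chloride hexahydrate 0.22 g; L-lysine hydrochloride 89.32 mg; sodium nitrate 0.66 g; L-methionine 47.56 mg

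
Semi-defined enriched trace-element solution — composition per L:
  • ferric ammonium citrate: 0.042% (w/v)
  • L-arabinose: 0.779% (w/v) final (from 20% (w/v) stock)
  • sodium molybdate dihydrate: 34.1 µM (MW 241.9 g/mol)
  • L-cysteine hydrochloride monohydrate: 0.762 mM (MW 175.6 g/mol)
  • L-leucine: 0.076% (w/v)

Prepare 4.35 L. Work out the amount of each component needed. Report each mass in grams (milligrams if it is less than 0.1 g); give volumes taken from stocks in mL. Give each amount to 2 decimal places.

ferric ammonium citrate 1.83 g; L-arabinose 169.43 mL; sodium molybdate dihydrate 35.88 mg; L-cysteine hydrochloride monohydrate 0.58 g; L-leucine 3.31 g

Scale factor relative to 1 L: 4.35.
ferric ammonium citrate: 0.042% w/v = 0.42 g/L → 0.42 × 4.35 L = 1.83 g
L-arabinose: C1V1 = C2V2 → 0.779% ÷ 20% × 4350 mL = 169.43 mL
sodium molybdate dihydrate: 34.1 µmol/L × 241.9 g/mol × 4.35 L ÷ 1000 = 35.88 mg
L-cysteine hydrochloride monohydrate: 0.762 mmol/L × 175.6 g/mol × 4.35 L ÷ 1000 = 0.58 g
L-leucine: 0.076% w/v = 0.76 g/L → 0.76 × 4.35 L = 3.31 g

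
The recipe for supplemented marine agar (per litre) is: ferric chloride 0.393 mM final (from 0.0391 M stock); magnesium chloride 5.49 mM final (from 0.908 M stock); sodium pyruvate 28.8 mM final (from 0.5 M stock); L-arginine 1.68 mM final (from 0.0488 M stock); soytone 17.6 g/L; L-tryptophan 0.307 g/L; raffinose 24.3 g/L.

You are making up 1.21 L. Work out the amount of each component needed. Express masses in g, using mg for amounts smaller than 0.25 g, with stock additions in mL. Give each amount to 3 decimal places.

Scale factor relative to 1 L: 1.21.
ferric chloride: C1V1 = C2V2 → 0.393 mM × 1210 mL ÷ 39.1 mM = 12.162 mL
magnesium chloride: V = C2·V2/C1 = 5.49 mM × 1210 mL ÷ 908 mM = 7.316 mL
sodium pyruvate: V = C2·V2/C1 = 28.8 mM × 1210 mL ÷ 500 mM = 69.696 mL
L-arginine: dilute stock: 1.68 mM × 1210 mL ÷ 48.8 mM = 41.656 mL
soytone: 17.6 g/L × 1.21 L = 21.296 g
L-tryptophan: 0.307 g/L × 1.21 L = 0.371 g
raffinose: 24.3 g/L × 1.21 L = 29.403 g

ferric chloride 12.162 mL; magnesium chloride 7.316 mL; sodium pyruvate 69.696 mL; L-arginine 41.656 mL; soytone 21.296 g; L-tryptophan 0.371 g; raffinose 29.403 g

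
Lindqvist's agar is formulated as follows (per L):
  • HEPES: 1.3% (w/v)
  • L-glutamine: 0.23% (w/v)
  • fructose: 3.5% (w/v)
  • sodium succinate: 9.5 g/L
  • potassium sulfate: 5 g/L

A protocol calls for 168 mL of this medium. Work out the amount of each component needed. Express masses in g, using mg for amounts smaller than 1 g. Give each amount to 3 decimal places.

Working volume: 168 mL = 0.168 L.
HEPES: 1.3 g per 100 mL × 168 mL ÷ 100 = 2.184 g
L-glutamine: 0.23 g per 100 mL × 168 mL ÷ 100 = 0.3864 g = 386.400 mg
fructose: 3.5 g per 100 mL × 168 mL ÷ 100 = 5.880 g
sodium succinate: 9.5 g/L × 0.168 L = 1.596 g
potassium sulfate: 5 g/L × 0.168 L = 0.84 g = 840.000 mg

HEPES 2.184 g; L-glutamine 386.400 mg; fructose 5.880 g; sodium succinate 1.596 g; potassium sulfate 840.000 mg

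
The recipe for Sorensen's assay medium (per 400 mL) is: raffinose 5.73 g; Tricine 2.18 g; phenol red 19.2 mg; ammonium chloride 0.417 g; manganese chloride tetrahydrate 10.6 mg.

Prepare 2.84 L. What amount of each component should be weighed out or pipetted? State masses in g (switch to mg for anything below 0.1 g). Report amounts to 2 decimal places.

Ratio of target to recipe volume: 2840 / 400 = 7.1.
raffinose: 5.73 g × (2840 mL / 400 mL) = 40.68 g
Tricine: 2.18 g × (2840 mL / 400 mL) = 15.48 g
phenol red: 19.2 mg × (2840 mL / 400 mL) = 136.32 mg = 0.14 g
ammonium chloride: 0.417 g × (2840 mL / 400 mL) = 2.96 g
manganese chloride tetrahydrate: 10.6 mg × (2840 mL / 400 mL) = 75.26 mg

raffinose 40.68 g; Tricine 15.48 g; phenol red 0.14 g; ammonium chloride 2.96 g; manganese chloride tetrahydrate 75.26 mg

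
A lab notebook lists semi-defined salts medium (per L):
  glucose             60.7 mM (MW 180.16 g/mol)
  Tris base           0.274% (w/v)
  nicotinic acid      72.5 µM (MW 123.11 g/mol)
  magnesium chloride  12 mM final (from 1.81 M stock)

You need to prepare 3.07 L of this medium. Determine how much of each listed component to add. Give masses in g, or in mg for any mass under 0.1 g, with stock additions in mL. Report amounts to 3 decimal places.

Scale factor relative to 1 L: 3.07.
glucose: 60.7 mmol/L × 180.16 g/mol × 3.07 L ÷ 1000 = 33.573 g
Tris base: 0.274% w/v = 2.74 g/L → 2.74 × 3.07 L = 8.412 g
nicotinic acid: 72.5 µmol/L × 123.11 g/mol × 3.07 L ÷ 1000 = 27.401 mg
magnesium chloride: dilute stock: 12 mM × 3070 mL ÷ 1810 mM = 20.354 mL

glucose 33.573 g; Tris base 8.412 g; nicotinic acid 27.401 mg; magnesium chloride 20.354 mL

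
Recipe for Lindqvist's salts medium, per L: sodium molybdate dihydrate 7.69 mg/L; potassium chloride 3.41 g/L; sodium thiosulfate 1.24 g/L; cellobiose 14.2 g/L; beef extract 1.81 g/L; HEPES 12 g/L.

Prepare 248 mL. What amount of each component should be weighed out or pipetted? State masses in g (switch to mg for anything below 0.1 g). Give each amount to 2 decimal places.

Scale factor relative to 1 L: 0.248.
sodium molybdate dihydrate: 7.69 mg/L × 0.248 L = 1.91 mg
potassium chloride: 3.41 g/L × 0.248 L = 0.85 g
sodium thiosulfate: 1.24 g/L × 0.248 L = 0.31 g
cellobiose: 14.2 g/L × 0.248 L = 3.52 g
beef extract: 1.81 g/L × 0.248 L = 0.45 g
HEPES: 12 g/L × 0.248 L = 2.98 g

sodium molybdate dihydrate 1.91 mg; potassium chloride 0.85 g; sodium thiosulfate 0.31 g; cellobiose 3.52 g; beef extract 0.45 g; HEPES 2.98 g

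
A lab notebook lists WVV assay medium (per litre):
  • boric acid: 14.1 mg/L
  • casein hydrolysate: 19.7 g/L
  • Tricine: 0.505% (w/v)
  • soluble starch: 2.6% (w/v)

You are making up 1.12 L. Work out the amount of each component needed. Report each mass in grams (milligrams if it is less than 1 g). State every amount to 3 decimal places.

boric acid 15.792 mg; casein hydrolysate 22.064 g; Tricine 5.656 g; soluble starch 29.120 g

Working volume: 1.12 L.
boric acid: 14.1 mg/L × 1.12 L = 15.792 mg
casein hydrolysate: 19.7 g/L × 1.12 L = 22.064 g
Tricine: 0.505% w/v = 5.05 g/L → 5.05 × 1.12 L = 5.656 g
soluble starch: 2.6 g per 100 mL × 1120 mL ÷ 100 = 29.120 g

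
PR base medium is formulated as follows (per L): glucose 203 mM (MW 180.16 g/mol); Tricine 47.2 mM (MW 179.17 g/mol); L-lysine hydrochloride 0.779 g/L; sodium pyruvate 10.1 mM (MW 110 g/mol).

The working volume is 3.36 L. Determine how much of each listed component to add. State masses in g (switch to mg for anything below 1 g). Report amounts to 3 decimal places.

glucose 122.884 g; Tricine 28.415 g; L-lysine hydrochloride 2.617 g; sodium pyruvate 3.733 g

Scale factor relative to 1 L: 3.36.
glucose: 203 mmol/L × 180.16 g/mol × 3.36 L ÷ 1000 = 122.884 g
Tricine: 47.2 mmol/L × 179.17 g/mol × 3.36 L ÷ 1000 = 28.415 g
L-lysine hydrochloride: 0.779 g/L × 3.36 L = 2.617 g
sodium pyruvate: 10.1 mmol/L × 110 g/mol × 3.36 L ÷ 1000 = 3.733 g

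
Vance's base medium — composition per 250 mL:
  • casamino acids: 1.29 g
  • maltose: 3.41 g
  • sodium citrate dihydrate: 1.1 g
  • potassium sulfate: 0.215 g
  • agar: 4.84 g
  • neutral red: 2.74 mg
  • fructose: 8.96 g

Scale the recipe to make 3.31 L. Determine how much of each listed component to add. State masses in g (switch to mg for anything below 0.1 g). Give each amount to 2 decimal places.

Ratio of target to recipe volume: 3310 / 250 = 13.24.
casamino acids: 1.29 g × (3310 mL / 250 mL) = 17.08 g
maltose: 3.41 g × (3310 mL / 250 mL) = 45.15 g
sodium citrate dihydrate: 1.1 g × (3310 mL / 250 mL) = 14.56 g
potassium sulfate: 0.215 g × (3310 mL / 250 mL) = 2.85 g
agar: 4.84 g × (3310 mL / 250 mL) = 64.08 g
neutral red: 2.74 mg × (3310 mL / 250 mL) = 36.28 mg
fructose: 8.96 g × (3310 mL / 250 mL) = 118.63 g

casamino acids 17.08 g; maltose 45.15 g; sodium citrate dihydrate 14.56 g; potassium sulfate 2.85 g; agar 64.08 g; neutral red 36.28 mg; fructose 118.63 g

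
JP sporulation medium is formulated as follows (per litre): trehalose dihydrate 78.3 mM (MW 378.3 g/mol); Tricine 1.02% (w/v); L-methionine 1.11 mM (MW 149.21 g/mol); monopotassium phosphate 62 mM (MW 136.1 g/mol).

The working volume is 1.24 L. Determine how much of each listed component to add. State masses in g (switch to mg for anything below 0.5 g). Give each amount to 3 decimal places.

trehalose dihydrate 36.730 g; Tricine 12.648 g; L-methionine 205.373 mg; monopotassium phosphate 10.463 g

Scale factor relative to 1 L: 1.24.
trehalose dihydrate: 78.3 mmol/L × 378.3 g/mol × 1.24 L ÷ 1000 = 36.730 g
Tricine: 1.02 g per 100 mL × 1240 mL ÷ 100 = 12.648 g
L-methionine: 1.11 mmol/L × 149.21 mg/mmol × 1.24 L = 205.373 mg
monopotassium phosphate: 62 mmol/L × 136.1 g/mol × 1.24 L ÷ 1000 = 10.463 g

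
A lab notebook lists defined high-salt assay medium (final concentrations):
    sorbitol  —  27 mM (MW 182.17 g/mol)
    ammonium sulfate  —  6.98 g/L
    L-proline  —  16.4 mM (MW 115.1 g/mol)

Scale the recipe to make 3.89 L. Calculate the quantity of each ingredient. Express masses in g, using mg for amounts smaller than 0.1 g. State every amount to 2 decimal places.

sorbitol 19.13 g; ammonium sulfate 27.15 g; L-proline 7.34 g

Scale factor relative to 1 L: 3.89.
sorbitol: 27 mmol/L × 182.17 g/mol × 3.89 L ÷ 1000 = 19.13 g
ammonium sulfate: 6.98 g/L × 3.89 L = 27.15 g
L-proline: 16.4 mmol/L × 115.1 g/mol × 3.89 L ÷ 1000 = 7.34 g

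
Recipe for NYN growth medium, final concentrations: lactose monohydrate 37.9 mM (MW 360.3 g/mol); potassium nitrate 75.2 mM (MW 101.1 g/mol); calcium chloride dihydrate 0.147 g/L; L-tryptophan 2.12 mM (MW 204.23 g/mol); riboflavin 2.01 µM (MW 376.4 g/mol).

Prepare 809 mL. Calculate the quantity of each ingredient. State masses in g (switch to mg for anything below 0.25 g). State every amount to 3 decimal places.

lactose monohydrate 11.047 g; potassium nitrate 6.151 g; calcium chloride dihydrate 118.923 mg; L-tryptophan 0.350 g; riboflavin 0.612 mg

Scale factor relative to 1 L: 0.809.
lactose monohydrate: 37.9 mmol/L × 360.3 g/mol × 0.809 L ÷ 1000 = 11.047 g
potassium nitrate: 75.2 mmol/L × 101.1 g/mol × 0.809 L ÷ 1000 = 6.151 g
calcium chloride dihydrate: 0.147 g/L × 0.809 L = 0.118923 g = 118.923 mg
L-tryptophan: 2.12 mmol/L × 204.23 g/mol × 0.809 L ÷ 1000 = 0.350 g
riboflavin: 2.01 µmol/L × 376.4 g/mol × 0.809 L ÷ 1000 = 0.612 mg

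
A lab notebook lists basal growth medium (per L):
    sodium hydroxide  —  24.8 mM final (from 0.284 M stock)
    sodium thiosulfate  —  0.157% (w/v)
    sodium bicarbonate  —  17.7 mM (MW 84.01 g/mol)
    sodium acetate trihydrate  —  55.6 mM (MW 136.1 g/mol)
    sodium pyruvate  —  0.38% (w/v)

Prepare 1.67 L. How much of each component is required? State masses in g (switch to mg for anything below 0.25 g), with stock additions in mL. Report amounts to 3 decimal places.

Working volume: 1.67 L.
sodium hydroxide: dilute stock: 24.8 mM × 1670 mL ÷ 284 mM = 145.831 mL
sodium thiosulfate: 0.157% w/v = 1.57 g/L → 1.57 × 1.67 L = 2.622 g
sodium bicarbonate: 17.7 mmol/L × 84.01 g/mol × 1.67 L ÷ 1000 = 2.483 g
sodium acetate trihydrate: 55.6 mmol/L × 136.1 g/mol × 1.67 L ÷ 1000 = 12.637 g
sodium pyruvate: 0.38% w/v = 3.8 g/L → 3.8 × 1.67 L = 6.346 g

sodium hydroxide 145.831 mL; sodium thiosulfate 2.622 g; sodium bicarbonate 2.483 g; sodium acetate trihydrate 12.637 g; sodium pyruvate 6.346 g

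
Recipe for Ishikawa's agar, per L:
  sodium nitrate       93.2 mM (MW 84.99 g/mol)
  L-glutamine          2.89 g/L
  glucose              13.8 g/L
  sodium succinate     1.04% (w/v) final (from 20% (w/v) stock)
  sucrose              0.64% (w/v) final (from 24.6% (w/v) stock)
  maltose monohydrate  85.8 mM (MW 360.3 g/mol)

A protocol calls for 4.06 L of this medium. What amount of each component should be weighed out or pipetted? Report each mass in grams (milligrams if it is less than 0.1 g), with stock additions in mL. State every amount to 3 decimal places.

Working volume: 4.06 L.
sodium nitrate: 93.2 mmol/L × 84.99 g/mol × 4.06 L ÷ 1000 = 32.160 g
L-glutamine: 2.89 g/L × 4.06 L = 11.733 g
glucose: 13.8 g/L × 4.06 L = 56.028 g
sodium succinate: V = C2·V2/C1 = 1.04% ÷ 20% × 4060 mL = 211.120 mL
sucrose: dilute stock: 0.64% ÷ 24.6% × 4060 mL = 105.626 mL
maltose monohydrate: 85.8 mmol/L × 360.3 g/mol × 4.06 L ÷ 1000 = 125.510 g

sodium nitrate 32.160 g; L-glutamine 11.733 g; glucose 56.028 g; sodium succinate 211.120 mL; sucrose 105.626 mL; maltose monohydrate 125.510 g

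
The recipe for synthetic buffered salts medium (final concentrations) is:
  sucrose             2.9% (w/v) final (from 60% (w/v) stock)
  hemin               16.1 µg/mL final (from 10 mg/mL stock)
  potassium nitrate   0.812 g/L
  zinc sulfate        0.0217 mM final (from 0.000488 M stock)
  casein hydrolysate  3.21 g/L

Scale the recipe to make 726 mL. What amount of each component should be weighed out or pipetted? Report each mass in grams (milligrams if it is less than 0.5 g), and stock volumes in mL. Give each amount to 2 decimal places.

Scale factor relative to 1 L: 0.726.
sucrose: dilute stock: 2.9% ÷ 60% × 726 mL = 35.09 mL
hemin: C1V1 = C2V2 → 16.1 µg/mL × 726 mL ÷ 10000 µg/mL = 1.17 mL
potassium nitrate: 0.812 g/L × 0.726 L = 0.59 g
zinc sulfate: C1V1 = C2V2 → 0.0217 mM × 726 mL ÷ 0.488 mM = 32.28 mL
casein hydrolysate: 3.21 g/L × 0.726 L = 2.33 g

sucrose 35.09 mL; hemin 1.17 mL; potassium nitrate 0.59 g; zinc sulfate 32.28 mL; casein hydrolysate 2.33 g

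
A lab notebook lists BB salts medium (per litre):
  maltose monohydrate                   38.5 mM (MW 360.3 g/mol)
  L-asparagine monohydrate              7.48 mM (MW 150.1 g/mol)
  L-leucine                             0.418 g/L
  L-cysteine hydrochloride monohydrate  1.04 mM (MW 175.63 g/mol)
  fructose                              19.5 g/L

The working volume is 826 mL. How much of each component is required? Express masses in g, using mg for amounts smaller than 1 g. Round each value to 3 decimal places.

maltose monohydrate 11.458 g; L-asparagine monohydrate 927.390 mg; L-leucine 345.268 mg; L-cysteine hydrochloride monohydrate 150.873 mg; fructose 16.107 g

Target volume = 826 mL = 0.826 L.
maltose monohydrate: 38.5 mmol/L × 360.3 g/mol × 0.826 L ÷ 1000 = 11.458 g
L-asparagine monohydrate: 7.48 mmol/L × 150.1 mg/mmol × 0.826 L = 927.390 mg
L-leucine: 0.418 g/L × 0.826 L = 0.345268 g = 345.268 mg
L-cysteine hydrochloride monohydrate: 1.04 mmol/L × 175.63 mg/mmol × 0.826 L = 150.873 mg
fructose: 19.5 g/L × 0.826 L = 16.107 g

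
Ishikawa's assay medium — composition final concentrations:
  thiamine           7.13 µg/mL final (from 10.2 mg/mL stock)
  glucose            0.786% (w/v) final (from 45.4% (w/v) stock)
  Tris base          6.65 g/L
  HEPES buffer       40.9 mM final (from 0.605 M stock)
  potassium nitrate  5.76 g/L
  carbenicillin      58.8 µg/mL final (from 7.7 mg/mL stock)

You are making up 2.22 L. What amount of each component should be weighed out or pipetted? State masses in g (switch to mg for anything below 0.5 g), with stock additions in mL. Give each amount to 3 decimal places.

Scale factor relative to 1 L: 2.22.
thiamine: dilute stock: 7.13 µg/mL × 2220 mL ÷ 10200 µg/mL = 1.552 mL
glucose: dilute stock: 0.786% ÷ 45.4% × 2220 mL = 38.434 mL
Tris base: 6.65 g/L × 2.22 L = 14.763 g
HEPES buffer: dilute stock: 40.9 mM × 2220 mL ÷ 605 mM = 150.079 mL
potassium nitrate: 5.76 g/L × 2.22 L = 12.787 g
carbenicillin: V = C2·V2/C1 = 58.8 µg/mL × 2220 mL ÷ 7700 µg/mL = 16.953 mL

thiamine 1.552 mL; glucose 38.434 mL; Tris base 14.763 g; HEPES buffer 150.079 mL; potassium nitrate 12.787 g; carbenicillin 16.953 mL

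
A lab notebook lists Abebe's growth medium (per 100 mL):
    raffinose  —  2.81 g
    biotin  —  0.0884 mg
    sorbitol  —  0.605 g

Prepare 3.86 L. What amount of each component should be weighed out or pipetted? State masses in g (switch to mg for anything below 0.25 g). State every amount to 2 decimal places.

Scale factor = 3860 mL / 100 mL = 38.6.
raffinose: 2.81 g × (3860 mL / 100 mL) = 108.47 g
biotin: 0.0884 mg × (3860 mL / 100 mL) = 3.41 mg
sorbitol: 0.605 g × (3860 mL / 100 mL) = 23.35 g

raffinose 108.47 g; biotin 3.41 mg; sorbitol 23.35 g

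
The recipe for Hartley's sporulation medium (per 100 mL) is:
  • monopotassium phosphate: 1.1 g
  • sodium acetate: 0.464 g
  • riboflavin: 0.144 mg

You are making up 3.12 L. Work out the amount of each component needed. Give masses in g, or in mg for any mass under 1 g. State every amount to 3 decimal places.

monopotassium phosphate 34.320 g; sodium acetate 14.477 g; riboflavin 4.493 mg

Scale factor = 3120 mL / 100 mL = 31.2.
monopotassium phosphate: 1.1 g × (3120 mL / 100 mL) = 34.320 g
sodium acetate: 0.464 g × (3120 mL / 100 mL) = 14.477 g
riboflavin: 0.144 mg × (3120 mL / 100 mL) = 4.493 mg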